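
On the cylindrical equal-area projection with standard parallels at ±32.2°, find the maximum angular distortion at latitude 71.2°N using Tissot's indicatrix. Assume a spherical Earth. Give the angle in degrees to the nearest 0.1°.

96.6°

Cylindrical equal-area (φ₀ = 32.2°): h = cos φ / cos 32.2° along meridians, k = cos 32.2° / cos φ along parallels; h·k = 1.
At 71.2°: h = 0.3808, k = 2.626; principal scales a = 2.626, b = 0.3808.
sin(ω/2) = (a − b)/(a + b) = 2.245/3.007 = 0.7467, so ω = 2 arcsin(0.7467) ≈ 96.6°.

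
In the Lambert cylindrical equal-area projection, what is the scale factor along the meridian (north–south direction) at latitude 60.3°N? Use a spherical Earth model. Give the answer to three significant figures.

0.495

The Lambert cylindrical equal-area projection is the cylindrical equal-area projection with its standard parallel at the equator (φ₀ = 0). A cylindrical equal-area projection with standard parallel φ₀ has meridian scale h = cos φ / cos φ₀ and parallel scale k = cos φ₀ / cos φ (so areas are preserved, h·k = 1).
h = cos 60.3° / cos 0° = 0.4955/1.000 = 0.4955.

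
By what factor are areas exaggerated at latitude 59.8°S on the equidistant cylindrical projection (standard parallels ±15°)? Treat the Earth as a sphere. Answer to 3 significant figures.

With standard parallel φ₀ = 15°, the equirectangular projection gives x = Rλ cos φ₀, y = Rφ, so h = 1 and k = cos 15° / cos φ.
Areal scale = h·k = 1 × cos φ₀ / cos φ; at 59.8°, h = 1.000, k = 1.920, so h·k = 1.920.

1.92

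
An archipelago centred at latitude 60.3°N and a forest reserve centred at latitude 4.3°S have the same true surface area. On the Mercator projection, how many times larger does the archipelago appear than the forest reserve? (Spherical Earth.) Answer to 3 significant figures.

Mercator is conformal with k = sec φ, so areal scale = k² = sec²φ.
At 60.3°: sec²(60.3°) = 1/0.4955² = 4.074.
At 4.3°: sec²(4.3°) = 1/0.9972² = 1.006.
Ratio = 4.074/1.006 = cos²(4.3°)/cos²(60.3°) ≈ 4.05.

4.05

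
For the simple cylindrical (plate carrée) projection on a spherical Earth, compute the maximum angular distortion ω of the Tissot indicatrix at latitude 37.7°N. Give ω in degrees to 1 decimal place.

For the equirectangular projection with φ₀ = 0 (plate carrée), h = 1 along meridians and k = sec φ along parallels.
At 37.7°: h = 1.000, k = 1.264; principal scales a = 1.264, b = 1.000.
sin(ω/2) = (a − b)/(a + b) = 0.2639/2.264 = 0.1166, so ω = 2 arcsin(0.1166) ≈ 13.4°.

13.4°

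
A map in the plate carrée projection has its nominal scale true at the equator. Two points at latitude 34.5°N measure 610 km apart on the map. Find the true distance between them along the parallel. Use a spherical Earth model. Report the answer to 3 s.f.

503 km

Plate carrée maps x = Rλ, y = Rφ. The meridian scale is h = 1 and the parallel scale is k = 1/cos φ = sec φ.
Along the parallel at 34.5°, map distances are exaggerated by k = sec 34.5° = 1.213.
True distance = 610 / 1.213 = 610 × cos 34.5° ≈ 503 km.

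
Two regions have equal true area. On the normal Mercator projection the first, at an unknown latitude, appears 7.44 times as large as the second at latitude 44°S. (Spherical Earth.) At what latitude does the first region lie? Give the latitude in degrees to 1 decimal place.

On Mercator, (apparent₁)/(apparent₂) = sec²φ₁ / sec²φ₂ when true areas are equal.
cos²φ₂ / cos²φ₁ = 7.44  ⇒  cos φ₁ = cos 44° / √7.44 = 0.7193/2.728 = 0.2637.
φ₁ = arccos(0.2637) ≈ 74.7°.

74.7°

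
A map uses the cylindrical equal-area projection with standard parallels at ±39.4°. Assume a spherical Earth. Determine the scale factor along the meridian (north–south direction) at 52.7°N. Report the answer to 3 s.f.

0.784

Cylindrical equal-area (φ₀ = 39.4°): h = cos φ / cos 39.4° along meridians, k = cos 39.4° / cos φ along parallels; h·k = 1.
h = cos 52.7° / cos 39.4° = 0.6060/0.7727 = 0.7842.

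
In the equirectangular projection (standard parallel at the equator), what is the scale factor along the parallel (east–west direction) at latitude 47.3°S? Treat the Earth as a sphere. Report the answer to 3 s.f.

For the equirectangular projection with φ₀ = 0 (plate carrée), h = 1 along meridians and k = sec φ along parallels.
k = 1/cos 47.3° = 1/0.6782 = 1.475.

1.47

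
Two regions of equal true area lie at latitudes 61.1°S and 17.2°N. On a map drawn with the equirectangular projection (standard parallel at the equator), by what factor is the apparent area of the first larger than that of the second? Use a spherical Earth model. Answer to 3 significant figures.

Plate carrée maps x = Rλ, y = Rφ. The meridian scale is h = 1 and the parallel scale is k = 1/cos φ = sec φ.
Areal scale at 61.1°: h·k = 1.000 × 2.069 = 2.069.
Areal scale at 17.2°: h·k = 1.000 × 1.047 = 1.047.
Ratio = 2.069/1.047 ≈ 1.98.

1.98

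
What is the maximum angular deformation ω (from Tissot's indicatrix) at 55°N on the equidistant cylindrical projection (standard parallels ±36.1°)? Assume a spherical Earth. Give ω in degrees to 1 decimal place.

19.5°

With standard parallel φ₀ = 36.1°, the equirectangular projection gives x = Rλ cos φ₀, y = Rφ, so h = 1 and k = cos 36.1° / cos φ.
At 55°: h = 1.000, k = 1.409; principal scales a = 1.409, b = 1.000.
sin(ω/2) = (a − b)/(a + b) = 0.4087/2.409 = 0.1697, so ω = 2 arcsin(0.1697) ≈ 19.5°.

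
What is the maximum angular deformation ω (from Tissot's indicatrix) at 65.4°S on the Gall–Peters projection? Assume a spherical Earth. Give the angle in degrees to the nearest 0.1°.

58.1°

The Gall–Peters projection is cylindrical equal-area with φ₀ = 45°. Cylindrical equal-area (φ₀ = 45°): h = cos φ / cos 45° along meridians, k = cos 45° / cos φ along parallels; h·k = 1.
At 65.4°: h = 0.5887, k = 1.699; principal scales a = 1.699, b = 0.5887.
sin(ω/2) = (a − b)/(a + b) = 1.110/2.287 = 0.4852, so ω = 2 arcsin(0.4852) ≈ 58.1°.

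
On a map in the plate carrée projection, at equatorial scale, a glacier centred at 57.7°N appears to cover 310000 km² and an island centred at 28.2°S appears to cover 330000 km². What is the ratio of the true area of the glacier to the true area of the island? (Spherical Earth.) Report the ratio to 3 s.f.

0.570

On the plate carrée, areal scale = h·k = 1 × sec φ, so true area = apparent × cos φ.
True area of glacier: 310000 × cos(57.7°) = 310000 × 0.5344 = 165600 km².
True area of island: 330000 × cos(28.2°) = 330000 × 0.8813 = 290800 km².
Ratio = 165600 / 290800 ≈ 0.570.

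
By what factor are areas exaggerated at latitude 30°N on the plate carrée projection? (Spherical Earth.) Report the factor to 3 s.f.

1.15

For the equirectangular projection with φ₀ = 0 (plate carrée), h = 1 along meridians and k = sec φ along parallels.
Areal scale = h·k = 1 × sec φ; at 30°, h = 1.000, k = 1.155, so h·k = 1.155.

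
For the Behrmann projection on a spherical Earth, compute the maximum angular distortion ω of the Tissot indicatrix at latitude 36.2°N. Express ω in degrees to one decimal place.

8.1°

The Behrmann projection is cylindrical equal-area with φ₀ = 30°. For cylindrical equal-area with standard parallel φ₀, h = cos φ / cos φ₀ and k = cos φ₀ / cos φ, so h·k = 1.
At 36.2°: h = 0.9318, k = 1.073; principal scales a = 1.073, b = 0.9318.
sin(ω/2) = (a − b)/(a + b) = 0.1414/2.005 = 0.07052, so ω = 2 arcsin(0.07052) ≈ 8.1°.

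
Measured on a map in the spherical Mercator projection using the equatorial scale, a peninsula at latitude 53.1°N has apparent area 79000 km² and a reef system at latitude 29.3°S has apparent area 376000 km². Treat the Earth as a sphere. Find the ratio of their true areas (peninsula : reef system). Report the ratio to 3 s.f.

0.0996

Mercator's areal exaggeration is sec²φ; hence true area = (apparent area) · cos²φ.
True area of peninsula: 79000 × cos²(53.1°) = 79000 × 0.3605 = 28480 km².
True area of reef system: 376000 × cos²(29.3°) = 376000 × 0.7605 = 285900 km².
Ratio = 28480 / 285900 ≈ 0.0996.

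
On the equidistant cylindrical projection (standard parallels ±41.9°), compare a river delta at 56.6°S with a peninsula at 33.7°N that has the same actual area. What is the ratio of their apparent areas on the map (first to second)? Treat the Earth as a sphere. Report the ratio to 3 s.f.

1.51

In the equirectangular projection with standard parallel φ₀ = 41.9° (x = Rλ cos φ₀, y = Rφ), meridians are true-scale (h = 1) and the parallel scale is k = cos φ₀ / cos φ.
Areal scale at 56.6°: h·k = 1.000 × 1.352 = 1.352.
Areal scale at 33.7°: h·k = 1.000 × 0.8947 = 0.8947.
Ratio = 1.352/0.8947 ≈ 1.51.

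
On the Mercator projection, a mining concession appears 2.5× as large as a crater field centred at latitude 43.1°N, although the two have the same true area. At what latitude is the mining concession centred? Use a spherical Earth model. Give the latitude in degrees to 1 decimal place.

On Mercator, (apparent₁)/(apparent₂) = sec²φ₁ / sec²φ₂ when true areas are equal.
cos²φ₂ / cos²φ₁ = 2.5  ⇒  cos φ₁ = cos 43.1° / √2.5 = 0.7302/1.581 = 0.4618.
φ₁ = arccos(0.4618) ≈ 62.5°.

62.5°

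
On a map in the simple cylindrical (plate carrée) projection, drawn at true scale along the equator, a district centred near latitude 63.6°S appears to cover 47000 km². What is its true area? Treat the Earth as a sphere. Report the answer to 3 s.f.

20900 km²

In the plate carrée (x = Rλ, y = Rφ), meridians are true-scale (h = 1) and parallels are stretched by k = sec φ.
Areal scale = h·k = 1 × sec φ; at 63.6°, h = 1.000, k = 2.249, so h·k = 2.249.
True area = apparent / (areal scale) = 47000 / 2.249 ≈ 20900 km².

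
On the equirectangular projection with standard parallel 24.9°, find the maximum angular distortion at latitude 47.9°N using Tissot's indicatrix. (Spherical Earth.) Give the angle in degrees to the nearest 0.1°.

17.3°

The equidistant cylindrical projection with φ₀ = 24.9° has h = 1 (meridians true) and k = cos φ₀ / cos φ along parallels.
At 47.9°: h = 1.000, k = 1.353; principal scales a = 1.353, b = 1.000.
sin(ω/2) = (a − b)/(a + b) = 0.3529/2.353 = 0.1500, so ω = 2 arcsin(0.1500) ≈ 17.3°.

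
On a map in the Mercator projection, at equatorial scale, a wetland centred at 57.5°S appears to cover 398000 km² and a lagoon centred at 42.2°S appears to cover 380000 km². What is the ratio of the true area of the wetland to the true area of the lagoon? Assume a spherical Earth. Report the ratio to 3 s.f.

0.551

Mercator's areal exaggeration is sec²φ; hence true area = (apparent area) · cos²φ.
True area of wetland: 398000 × cos²(57.5°) = 398000 × 0.2887 = 114900 km².
True area of lagoon: 380000 × cos²(42.2°) = 380000 × 0.5488 = 208500 km².
Ratio = 114900 / 208500 ≈ 0.551.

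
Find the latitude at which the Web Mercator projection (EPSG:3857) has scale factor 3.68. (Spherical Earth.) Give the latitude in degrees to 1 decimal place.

Mercator scale is k = sec φ = 1/cos φ.
1/cos φ = 3.68  ⇒  cos φ = 0.2717  ⇒  φ = arccos(0.2717) ≈ 74.2°.

74.2°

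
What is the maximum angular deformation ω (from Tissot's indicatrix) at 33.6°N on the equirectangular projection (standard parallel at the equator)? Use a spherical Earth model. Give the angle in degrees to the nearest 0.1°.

In the plate carrée (x = Rλ, y = Rφ), meridians are true-scale (h = 1) and parallels are stretched by k = sec φ.
At 33.6°: h = 1.000, k = 1.201; principal scales a = 1.201, b = 1.000.
sin(ω/2) = (a − b)/(a + b) = 0.2006/2.201 = 0.09115, so ω = 2 arcsin(0.09115) ≈ 10.5°.

10.5°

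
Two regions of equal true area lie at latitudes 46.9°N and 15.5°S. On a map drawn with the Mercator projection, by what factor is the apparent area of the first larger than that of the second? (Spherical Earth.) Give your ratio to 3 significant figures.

1.99

Mercator is conformal with k = sec φ, so areal scale = k² = sec²φ.
At 46.9°: sec²(46.9°) = 1/0.6833² = 2.142.
At 15.5°: sec²(15.5°) = 1/0.9636² = 1.077.
Ratio = 2.142/1.077 = cos²(15.5°)/cos²(46.9°) ≈ 1.99.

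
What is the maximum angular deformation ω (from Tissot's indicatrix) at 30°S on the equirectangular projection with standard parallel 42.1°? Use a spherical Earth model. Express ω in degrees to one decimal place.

In the equirectangular projection with standard parallel φ₀ = 42.1° (x = Rλ cos φ₀, y = Rφ), meridians are true-scale (h = 1) and the parallel scale is k = cos φ₀ / cos φ.
At 30°: h = 1.000, k = 0.8568; principal scales a = 1.000, b = 0.8568.
sin(ω/2) = (a − b)/(a + b) = 0.1432/1.857 = 0.07715, so ω = 2 arcsin(0.07715) ≈ 8.8°.

8.8°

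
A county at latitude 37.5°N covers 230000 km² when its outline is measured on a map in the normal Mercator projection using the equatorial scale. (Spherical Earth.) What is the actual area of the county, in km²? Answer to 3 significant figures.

For Mercator, h = k = sec φ (a conformal cylindrical projection has a single point scale, 1/cos φ).
Areal scale = k² = sec²φ = 1/cos²(37.5°) = 1/0.7934² = 1.589.
True area = apparent / (areal scale) = 230000 / 1.589 ≈ 145000 km².

145000 km²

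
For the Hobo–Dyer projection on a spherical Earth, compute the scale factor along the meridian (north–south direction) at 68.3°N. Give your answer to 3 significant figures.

0.466

The Hobo–Dyer projection is cylindrical equal-area with φ₀ = 37.5°. For cylindrical equal-area with standard parallel φ₀, h = cos φ / cos φ₀ and k = cos φ₀ / cos φ, so h·k = 1.
h = cos 68.3° / cos 37.5° = 0.3697/0.7934 = 0.4661.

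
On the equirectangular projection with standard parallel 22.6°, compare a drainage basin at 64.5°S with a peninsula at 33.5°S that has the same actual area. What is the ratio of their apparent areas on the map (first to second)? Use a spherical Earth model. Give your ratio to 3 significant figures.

1.94

In the equirectangular projection with standard parallel φ₀ = 22.6° (x = Rλ cos φ₀, y = Rφ), meridians are true-scale (h = 1) and the parallel scale is k = cos φ₀ / cos φ.
Areal scale at 64.5°: h·k = 1.000 × 2.144 = 2.144.
Areal scale at 33.5°: h·k = 1.000 × 1.107 = 1.107.
Ratio = 2.144/1.107 ≈ 1.94.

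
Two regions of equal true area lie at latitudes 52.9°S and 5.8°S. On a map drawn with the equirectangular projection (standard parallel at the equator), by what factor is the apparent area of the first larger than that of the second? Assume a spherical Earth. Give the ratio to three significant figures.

1.65

Plate carrée maps x = Rλ, y = Rφ. The meridian scale is h = 1 and the parallel scale is k = 1/cos φ = sec φ.
Areal scale at 52.9°: h·k = 1.000 × 1.658 = 1.658.
Areal scale at 5.8°: h·k = 1.000 × 1.005 = 1.005.
Ratio = 1.658/1.005 ≈ 1.65.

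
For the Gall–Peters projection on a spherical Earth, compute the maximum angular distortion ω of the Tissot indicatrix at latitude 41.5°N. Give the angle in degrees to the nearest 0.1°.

The Gall–Peters projection is cylindrical equal-area with φ₀ = 45°. Cylindrical equal-area (φ₀ = 45°): h = cos φ / cos 45° along meridians, k = cos 45° / cos φ along parallels; h·k = 1.
At 41.5°: h = 1.059, k = 0.9441; principal scales a = 1.059, b = 0.9441.
sin(ω/2) = (a − b)/(a + b) = 0.1151/2.003 = 0.05743, so ω = 2 arcsin(0.05743) ≈ 6.6°.

6.6°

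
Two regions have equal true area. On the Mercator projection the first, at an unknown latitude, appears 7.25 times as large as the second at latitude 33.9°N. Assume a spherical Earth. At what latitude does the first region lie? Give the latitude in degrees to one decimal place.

72.0°

Mercator areal scale is sec²φ, so apparent-area ratio = sec²φ₁ / sec²φ₂ = cos²φ₂ / cos²φ₁.
cos²φ₂ / cos²φ₁ = 7.25  ⇒  cos φ₁ = cos 33.9° / √7.25 = 0.8300/2.693 = 0.3083.
φ₁ = arccos(0.3083) ≈ 72.0°.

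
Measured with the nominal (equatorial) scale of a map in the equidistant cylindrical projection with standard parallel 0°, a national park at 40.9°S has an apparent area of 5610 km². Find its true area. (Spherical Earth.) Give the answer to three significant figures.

For the equirectangular projection with φ₀ = 0 (plate carrée), h = 1 along meridians and k = sec φ along parallels.
Areal scale = h·k = 1 × sec φ; at 40.9°, h = 1.000, k = 1.323, so h·k = 1.323.
True area = apparent / (areal scale) = 5610 / 1.323 ≈ 4240 km².

4240 km²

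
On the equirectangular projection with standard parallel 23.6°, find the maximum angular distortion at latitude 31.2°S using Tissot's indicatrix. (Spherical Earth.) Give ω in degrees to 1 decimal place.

In the equirectangular projection with standard parallel φ₀ = 23.6° (x = Rλ cos φ₀, y = Rφ), meridians are true-scale (h = 1) and the parallel scale is k = cos φ₀ / cos φ.
At 31.2°: h = 1.000, k = 1.071; principal scales a = 1.071, b = 1.000.
sin(ω/2) = (a − b)/(a + b) = 0.07131/2.071 = 0.03443, so ω = 2 arcsin(0.03443) ≈ 3.9°.

3.9°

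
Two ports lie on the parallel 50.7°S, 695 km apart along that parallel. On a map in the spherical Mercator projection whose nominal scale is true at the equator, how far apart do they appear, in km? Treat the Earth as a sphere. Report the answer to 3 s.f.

The Mercator projection is conformal; its linear scale factor is the same in every direction and equals sec φ = 1/cos φ.
Along the parallel, k = sec 50.7° = 1/0.6334 = 1.579.
Map distance = 695 × 1.579 ≈ 1100 km.

1100 km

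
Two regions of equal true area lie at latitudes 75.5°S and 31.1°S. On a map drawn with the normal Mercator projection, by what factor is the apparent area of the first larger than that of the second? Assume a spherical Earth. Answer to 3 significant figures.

11.7

Mercator is conformal with k = sec φ, so areal scale = k² = sec²φ.
At 75.5°: sec²(75.5°) = 1/0.2504² = 15.95.
At 31.1°: sec²(31.1°) = 1/0.8563² = 1.364.
Ratio = 15.95/1.364 = cos²(31.1°)/cos²(75.5°) ≈ 11.7.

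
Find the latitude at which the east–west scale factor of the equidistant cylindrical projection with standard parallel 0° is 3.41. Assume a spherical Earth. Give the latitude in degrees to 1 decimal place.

Plate carrée: h = 1, k = sec φ along parallels.
sec φ = 3.41  ⇒  cos φ = 0.2933  ⇒  φ ≈ 72.9°.

72.9°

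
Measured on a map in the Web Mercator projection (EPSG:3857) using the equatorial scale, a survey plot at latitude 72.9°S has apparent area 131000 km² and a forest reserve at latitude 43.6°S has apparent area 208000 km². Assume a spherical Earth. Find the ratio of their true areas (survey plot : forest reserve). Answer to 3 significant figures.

Since Mercator area scale is 1/cos²φ, the true area equals the apparent area multiplied by cos²φ.
True area of survey plot: 131000 × cos²(72.9°) = 131000 × 0.08646 = 11330 km².
True area of forest reserve: 208000 × cos²(43.6°) = 208000 × 0.5244 = 109100 km².
Ratio = 11330 / 109100 ≈ 0.104.

0.104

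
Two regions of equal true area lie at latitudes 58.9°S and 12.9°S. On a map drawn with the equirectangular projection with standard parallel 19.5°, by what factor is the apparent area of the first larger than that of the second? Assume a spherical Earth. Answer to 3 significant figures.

The equidistant cylindrical projection with φ₀ = 19.5° has h = 1 (meridians true) and k = cos φ₀ / cos φ along parallels.
Areal scale at 58.9°: h·k = 1.000 × 1.825 = 1.825.
Areal scale at 12.9°: h·k = 1.000 × 0.9670 = 0.9670.
Ratio = 1.825/0.9670 ≈ 1.89.

1.89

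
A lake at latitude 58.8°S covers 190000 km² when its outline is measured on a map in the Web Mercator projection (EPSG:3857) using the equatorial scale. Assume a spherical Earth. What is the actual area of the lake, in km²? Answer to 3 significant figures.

Mercator is conformal, so the point scale is isotropic: h = k = sec φ = 1/cos φ.
Areal scale = k² = sec²φ = 1/cos²(58.8°) = 1/0.5180² = 3.726.
True area = apparent / (areal scale) = 190000 / 3.726 ≈ 51000 km².

51000 km²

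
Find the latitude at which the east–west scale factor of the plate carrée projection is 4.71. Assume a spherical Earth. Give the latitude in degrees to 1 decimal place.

77.7°

Plate carrée: h = 1, k = sec φ along parallels.
sec φ = 4.71  ⇒  cos φ = 0.2123  ⇒  φ ≈ 77.7°.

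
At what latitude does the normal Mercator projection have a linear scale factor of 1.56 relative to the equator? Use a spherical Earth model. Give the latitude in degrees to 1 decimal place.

50.1°

Mercator scale is k = sec φ = 1/cos φ.
1/cos φ = 1.56  ⇒  cos φ = 0.6410  ⇒  φ = arccos(0.6410) ≈ 50.1°.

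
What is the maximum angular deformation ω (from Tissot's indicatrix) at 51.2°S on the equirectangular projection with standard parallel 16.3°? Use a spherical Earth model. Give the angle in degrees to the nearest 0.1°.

24.2°

In the equirectangular projection with standard parallel φ₀ = 16.3° (x = Rλ cos φ₀, y = Rφ), meridians are true-scale (h = 1) and the parallel scale is k = cos φ₀ / cos φ.
At 51.2°: h = 1.000, k = 1.532; principal scales a = 1.532, b = 1.000.
sin(ω/2) = (a − b)/(a + b) = 0.5318/2.532 = 0.2100, so ω = 2 arcsin(0.2100) ≈ 24.2°.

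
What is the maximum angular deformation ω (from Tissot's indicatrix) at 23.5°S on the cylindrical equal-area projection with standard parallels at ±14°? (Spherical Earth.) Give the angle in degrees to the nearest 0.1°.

Cylindrical equal-area (φ₀ = 14°): h = cos φ / cos 14° along meridians, k = cos 14° / cos φ along parallels; h·k = 1.
At 23.5°: h = 0.9451, k = 1.058; principal scales a = 1.058, b = 0.9451.
sin(ω/2) = (a − b)/(a + b) = 0.1129/2.003 = 0.05637, so ω = 2 arcsin(0.05637) ≈ 6.5°.

6.5°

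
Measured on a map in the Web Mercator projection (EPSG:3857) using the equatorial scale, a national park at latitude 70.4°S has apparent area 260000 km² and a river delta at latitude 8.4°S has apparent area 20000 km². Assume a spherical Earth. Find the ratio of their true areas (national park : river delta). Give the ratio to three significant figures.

On Mercator the areal scale is sec²φ, so true area = apparent × cos²φ.
True area of national park: 260000 × cos²(70.4°) = 260000 × 0.1125 = 29260 km².
True area of river delta: 20000 × cos²(8.4°) = 20000 × 0.9787 = 19570 km².
Ratio = 29260 / 19570 ≈ 1.49.

1.49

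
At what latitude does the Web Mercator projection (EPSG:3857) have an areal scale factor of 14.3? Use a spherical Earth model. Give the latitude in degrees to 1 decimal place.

Mercator areal scale is sec²φ.
sec²φ = 14.3  ⇒  cos²φ = 0.06993  ⇒  cos φ = 0.2644.
φ = arccos(0.2644) ≈ 74.7°.

74.7°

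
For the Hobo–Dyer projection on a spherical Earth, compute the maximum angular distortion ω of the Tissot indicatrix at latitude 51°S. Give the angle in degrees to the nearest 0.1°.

Hobo–Dyer is a cylindrical equal-area projection with standard parallels at ±37.5°. A cylindrical equal-area projection with standard parallel φ₀ has meridian scale h = cos φ / cos φ₀ and parallel scale k = cos φ₀ / cos φ (so areas are preserved, h·k = 1).
At 51°: h = 0.7932, k = 1.261; principal scales a = 1.261, b = 0.7932.
sin(ω/2) = (a − b)/(a + b) = 0.4674/2.054 = 0.2276, so ω = 2 arcsin(0.2276) ≈ 26.3°.

26.3°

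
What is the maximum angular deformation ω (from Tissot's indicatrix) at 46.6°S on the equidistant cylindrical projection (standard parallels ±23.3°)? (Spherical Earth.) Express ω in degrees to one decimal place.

The equidistant cylindrical projection with φ₀ = 23.3° has h = 1 (meridians true) and k = cos φ₀ / cos φ along parallels.
At 46.6°: h = 1.000, k = 1.337; principal scales a = 1.337, b = 1.000.
sin(ω/2) = (a − b)/(a + b) = 0.3367/2.337 = 0.1441, so ω = 2 arcsin(0.1441) ≈ 16.6°.

16.6°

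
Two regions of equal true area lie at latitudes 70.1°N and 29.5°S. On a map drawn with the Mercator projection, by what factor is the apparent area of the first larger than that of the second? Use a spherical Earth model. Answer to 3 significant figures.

On Mercator, area is exaggerated by sec²φ = 1/cos²φ.
At 70.1°: sec²(70.1°) = 1/0.3404² = 8.631.
At 29.5°: sec²(29.5°) = 1/0.8704² = 1.320.
Ratio = 8.631/1.320 = cos²(29.5°)/cos²(70.1°) ≈ 6.54.

6.54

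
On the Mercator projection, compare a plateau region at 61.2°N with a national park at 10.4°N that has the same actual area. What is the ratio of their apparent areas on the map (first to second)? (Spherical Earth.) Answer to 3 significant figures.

On Mercator, area is exaggerated by sec²φ = 1/cos²φ.
At 61.2°: sec²(61.2°) = 1/0.4818² = 4.309.
At 10.4°: sec²(10.4°) = 1/0.9836² = 1.034.
Ratio = 4.309/1.034 = cos²(10.4°)/cos²(61.2°) ≈ 4.17.

4.17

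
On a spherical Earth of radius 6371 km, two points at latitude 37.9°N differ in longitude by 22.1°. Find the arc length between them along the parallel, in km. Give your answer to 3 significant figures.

1940 km

Arc length along a parallel = R cos φ · Δλ (with Δλ in radians).
= 6371 × cos 37.9° × (22.1° × π/180) = 6371 × 0.7891 × 0.3857 ≈ 1940 km.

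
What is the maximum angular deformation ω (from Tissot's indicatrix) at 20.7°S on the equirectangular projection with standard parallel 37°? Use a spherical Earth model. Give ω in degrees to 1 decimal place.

In the equirectangular projection with standard parallel φ₀ = 37° (x = Rλ cos φ₀, y = Rφ), meridians are true-scale (h = 1) and the parallel scale is k = cos φ₀ / cos φ.
At 20.7°: h = 1.000, k = 0.8538; principal scales a = 1.000, b = 0.8538.
sin(ω/2) = (a − b)/(a + b) = 0.1462/1.854 = 0.07889, so ω = 2 arcsin(0.07889) ≈ 9.0°.

9.0°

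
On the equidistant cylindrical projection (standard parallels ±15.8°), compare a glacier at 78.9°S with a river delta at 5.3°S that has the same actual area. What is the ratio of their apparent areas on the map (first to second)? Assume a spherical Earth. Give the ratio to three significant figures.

In the equirectangular projection with standard parallel φ₀ = 15.8° (x = Rλ cos φ₀, y = Rφ), meridians are true-scale (h = 1) and the parallel scale is k = cos φ₀ / cos φ.
Areal scale at 78.9°: h·k = 1.000 × 4.998 = 4.998.
Areal scale at 5.3°: h·k = 1.000 × 0.9663 = 0.9663.
Ratio = 4.998/0.9663 ≈ 5.17.

5.17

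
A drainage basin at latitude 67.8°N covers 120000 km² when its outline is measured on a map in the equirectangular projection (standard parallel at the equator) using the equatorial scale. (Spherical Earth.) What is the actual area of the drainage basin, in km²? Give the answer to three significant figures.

45300 km²

Plate carrée maps x = Rλ, y = Rφ. The meridian scale is h = 1 and the parallel scale is k = 1/cos φ = sec φ.
Areal scale = h·k = 1 × sec φ; at 67.8°, h = 1.000, k = 2.647, so h·k = 2.647.
True area = apparent / (areal scale) = 120000 / 2.647 ≈ 45300 km².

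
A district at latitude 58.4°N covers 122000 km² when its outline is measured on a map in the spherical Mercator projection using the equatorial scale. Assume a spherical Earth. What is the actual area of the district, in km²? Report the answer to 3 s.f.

For Mercator, h = k = sec φ (a conformal cylindrical projection has a single point scale, 1/cos φ).
Areal scale = k² = sec²φ = 1/cos²(58.4°) = 1/0.5240² = 3.642.
True area = apparent / (areal scale) = 122000 / 3.642 ≈ 33500 km².

33500 km²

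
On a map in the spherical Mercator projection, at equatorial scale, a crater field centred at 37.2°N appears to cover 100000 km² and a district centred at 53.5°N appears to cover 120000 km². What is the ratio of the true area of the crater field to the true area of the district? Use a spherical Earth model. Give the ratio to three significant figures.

1.49

On Mercator the areal scale is sec²φ, so true area = apparent × cos²φ.
True area of crater field: 100000 × cos²(37.2°) = 100000 × 0.6345 = 63450 km².
True area of district: 120000 × cos²(53.5°) = 120000 × 0.3538 = 42460 km².
Ratio = 63450 / 42460 ≈ 1.49.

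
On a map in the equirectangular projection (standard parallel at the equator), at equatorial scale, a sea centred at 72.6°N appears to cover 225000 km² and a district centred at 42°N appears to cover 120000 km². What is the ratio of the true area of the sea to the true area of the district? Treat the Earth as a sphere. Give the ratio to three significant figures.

0.754

Plate carrée has h = 1 and k = sec φ, giving areal scale sec φ; true area = (apparent area) · cos φ.
True area of sea: 225000 × cos(72.6°) = 225000 × 0.2990 = 67280 km².
True area of district: 120000 × cos(42°) = 120000 × 0.7431 = 89180 km².
Ratio = 67280 / 89180 ≈ 0.754.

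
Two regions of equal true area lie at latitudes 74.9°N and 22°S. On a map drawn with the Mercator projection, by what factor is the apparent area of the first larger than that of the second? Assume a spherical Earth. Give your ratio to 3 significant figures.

Mercator areal scale is sec²φ.
At 74.9°: sec²(74.9°) = 1/0.2605² = 14.74.
At 22°: sec²(22°) = 1/0.9272² = 1.163.
Ratio = 14.74/1.163 = cos²(22°)/cos²(74.9°) ≈ 12.7.

12.7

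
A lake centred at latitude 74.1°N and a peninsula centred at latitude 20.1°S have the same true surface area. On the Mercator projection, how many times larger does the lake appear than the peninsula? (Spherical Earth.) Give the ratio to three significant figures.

11.8

Mercator is conformal with k = sec φ, so areal scale = k² = sec²φ.
At 74.1°: sec²(74.1°) = 1/0.2740² = 13.32.
At 20.1°: sec²(20.1°) = 1/0.9391² = 1.134.
Ratio = 13.32/1.134 = cos²(20.1°)/cos²(74.1°) ≈ 11.8.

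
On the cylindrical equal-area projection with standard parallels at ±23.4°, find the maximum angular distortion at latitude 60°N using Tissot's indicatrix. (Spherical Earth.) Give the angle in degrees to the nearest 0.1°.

For cylindrical equal-area with standard parallel φ₀, h = cos φ / cos φ₀ and k = cos φ₀ / cos φ, so h·k = 1.
At 60°: h = 0.5448, k = 1.836; principal scales a = 1.836, b = 0.5448.
sin(ω/2) = (a − b)/(a + b) = 1.291/2.380 = 0.5422, so ω = 2 arcsin(0.5422) ≈ 65.7°.

65.7°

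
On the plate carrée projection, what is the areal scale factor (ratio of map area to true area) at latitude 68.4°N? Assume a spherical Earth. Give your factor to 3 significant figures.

2.72

Plate carrée maps x = Rλ, y = Rφ. The meridian scale is h = 1 and the parallel scale is k = 1/cos φ = sec φ.
Areal scale = h·k = 1 × sec φ; at 68.4°, h = 1.000, k = 2.716, so h·k = 2.716.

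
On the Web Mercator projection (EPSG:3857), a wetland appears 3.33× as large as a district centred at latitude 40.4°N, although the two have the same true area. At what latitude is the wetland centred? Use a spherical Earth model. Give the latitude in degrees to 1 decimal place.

65.3°

For equal true areas on Mercator, apparent areas scale as sec²φ, so the ratio is cos²φ₂ / cos²φ₁.
cos²φ₂ / cos²φ₁ = 3.33  ⇒  cos φ₁ = cos 40.4° / √3.33 = 0.7615/1.825 = 0.4173.
φ₁ = arccos(0.4173) ≈ 65.3°.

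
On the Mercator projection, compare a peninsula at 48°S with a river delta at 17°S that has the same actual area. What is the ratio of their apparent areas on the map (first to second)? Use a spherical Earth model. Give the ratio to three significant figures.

Mercator areal scale is sec²φ.
At 48°: sec²(48°) = 1/0.6691² = 2.233.
At 17°: sec²(17°) = 1/0.9563² = 1.093.
Ratio = 2.233/1.093 = cos²(17°)/cos²(48°) ≈ 2.04.

2.04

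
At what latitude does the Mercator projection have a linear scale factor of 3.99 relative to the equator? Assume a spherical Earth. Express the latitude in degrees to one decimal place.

Mercator scale is k = sec φ = 1/cos φ.
1/cos φ = 3.99  ⇒  cos φ = 0.2506  ⇒  φ = arccos(0.2506) ≈ 75.5°.

75.5°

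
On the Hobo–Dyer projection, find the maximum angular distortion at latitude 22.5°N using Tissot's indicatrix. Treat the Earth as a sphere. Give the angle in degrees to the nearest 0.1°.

17.4°

Hobo–Dyer is a cylindrical equal-area projection with standard parallels at ±37.5°. For cylindrical equal-area with standard parallel φ₀, h = cos φ / cos φ₀ and k = cos φ₀ / cos φ, so h·k = 1.
At 22.5°: h = 1.165, k = 0.8587; principal scales a = 1.165, b = 0.8587.
sin(ω/2) = (a − b)/(a + b) = 0.3058/2.023 = 0.1511, so ω = 2 arcsin(0.1511) ≈ 17.4°.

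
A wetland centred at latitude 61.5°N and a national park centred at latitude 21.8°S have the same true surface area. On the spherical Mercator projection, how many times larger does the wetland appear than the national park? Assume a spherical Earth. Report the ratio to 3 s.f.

3.79

Mercator areal scale is sec²φ.
At 61.5°: sec²(61.5°) = 1/0.4772² = 4.392.
At 21.8°: sec²(21.8°) = 1/0.9285² = 1.160.
Ratio = 4.392/1.160 = cos²(21.8°)/cos²(61.5°) ≈ 3.79.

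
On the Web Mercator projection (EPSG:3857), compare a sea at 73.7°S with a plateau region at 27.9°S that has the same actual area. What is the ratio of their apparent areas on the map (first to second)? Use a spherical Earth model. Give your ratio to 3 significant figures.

9.91

On Mercator, area is exaggerated by sec²φ = 1/cos²φ.
At 73.7°: sec²(73.7°) = 1/0.2807² = 12.69.
At 27.9°: sec²(27.9°) = 1/0.8838² = 1.280.
Ratio = 12.69/1.280 = cos²(27.9°)/cos²(73.7°) ≈ 9.91.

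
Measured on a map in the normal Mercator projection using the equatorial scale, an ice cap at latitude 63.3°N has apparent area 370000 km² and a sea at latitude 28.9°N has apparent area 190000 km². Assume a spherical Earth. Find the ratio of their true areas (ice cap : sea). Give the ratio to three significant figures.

Since Mercator area scale is 1/cos²φ, the true area equals the apparent area multiplied by cos²φ.
True area of ice cap: 370000 × cos²(63.3°) = 370000 × 0.2019 = 74700 km².
True area of sea: 190000 × cos²(28.9°) = 190000 × 0.7664 = 145600 km².
Ratio = 74700 / 145600 ≈ 0.513.

0.513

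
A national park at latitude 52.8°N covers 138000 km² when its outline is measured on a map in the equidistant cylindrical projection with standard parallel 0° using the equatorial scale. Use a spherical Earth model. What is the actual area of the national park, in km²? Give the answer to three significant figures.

83400 km²

In the plate carrée (x = Rλ, y = Rφ), meridians are true-scale (h = 1) and parallels are stretched by k = sec φ.
Areal scale = h·k = 1 × sec φ; at 52.8°, h = 1.000, k = 1.654, so h·k = 1.654.
True area = apparent / (areal scale) = 138000 / 1.654 ≈ 83400 km².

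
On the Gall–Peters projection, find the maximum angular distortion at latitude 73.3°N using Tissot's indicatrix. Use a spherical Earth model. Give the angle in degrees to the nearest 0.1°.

91.5°

Gall–Peters is a cylindrical equal-area projection with standard parallels at ±45°. Cylindrical equal-area (φ₀ = 45°): h = cos φ / cos 45° along meridians, k = cos 45° / cos φ along parallels; h·k = 1.
At 73.3°: h = 0.4064, k = 2.461; principal scales a = 2.461, b = 0.4064.
sin(ω/2) = (a − b)/(a + b) = 2.054/2.867 = 0.7165, so ω = 2 arcsin(0.7165) ≈ 91.5°.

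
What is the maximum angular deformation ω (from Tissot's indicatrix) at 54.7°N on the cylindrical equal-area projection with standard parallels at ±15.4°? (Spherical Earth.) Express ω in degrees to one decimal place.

56.2°

A cylindrical equal-area projection with standard parallel φ₀ has meridian scale h = cos φ / cos φ₀ and parallel scale k = cos φ₀ / cos φ (so areas are preserved, h·k = 1).
At 54.7°: h = 0.5994, k = 1.668; principal scales a = 1.668, b = 0.5994.
sin(ω/2) = (a − b)/(a + b) = 1.069/2.268 = 0.4714, so ω = 2 arcsin(0.4714) ≈ 56.2°.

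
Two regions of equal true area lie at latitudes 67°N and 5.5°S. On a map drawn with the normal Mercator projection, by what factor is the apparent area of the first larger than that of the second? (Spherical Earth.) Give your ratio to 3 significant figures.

6.49

Mercator areal scale is sec²φ.
At 67°: sec²(67°) = 1/0.3907² = 6.550.
At 5.5°: sec²(5.5°) = 1/0.9954² = 1.009.
Ratio = 6.550/1.009 = cos²(5.5°)/cos²(67°) ≈ 6.49.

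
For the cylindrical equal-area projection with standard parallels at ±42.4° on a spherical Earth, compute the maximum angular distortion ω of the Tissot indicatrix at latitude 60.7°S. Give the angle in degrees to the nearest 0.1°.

45.9°

For cylindrical equal-area with standard parallel φ₀, h = cos φ / cos φ₀ and k = cos φ₀ / cos φ, so h·k = 1.
At 60.7°: h = 0.6627, k = 1.509; principal scales a = 1.509, b = 0.6627.
sin(ω/2) = (a − b)/(a + b) = 0.8462/2.172 = 0.3897, so ω = 2 arcsin(0.3897) ≈ 45.9°.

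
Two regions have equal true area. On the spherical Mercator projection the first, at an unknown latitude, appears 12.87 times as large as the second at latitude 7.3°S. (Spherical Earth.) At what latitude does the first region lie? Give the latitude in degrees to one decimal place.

For equal true areas on Mercator, apparent areas scale as sec²φ, so the ratio is cos²φ₂ / cos²φ₁.
cos²φ₂ / cos²φ₁ = 12.87  ⇒  cos φ₁ = cos 7.3° / √12.87 = 0.9919/3.587 = 0.2765.
φ₁ = arccos(0.2765) ≈ 73.9°.

73.9°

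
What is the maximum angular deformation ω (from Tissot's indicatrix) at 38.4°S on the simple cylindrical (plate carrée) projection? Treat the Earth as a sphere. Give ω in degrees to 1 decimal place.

13.9°

For the equirectangular projection with φ₀ = 0 (plate carrée), h = 1 along meridians and k = sec φ along parallels.
At 38.4°: h = 1.000, k = 1.276; principal scales a = 1.276, b = 1.000.
sin(ω/2) = (a − b)/(a + b) = 0.2760/2.276 = 0.1213, so ω = 2 arcsin(0.1213) ≈ 13.9°.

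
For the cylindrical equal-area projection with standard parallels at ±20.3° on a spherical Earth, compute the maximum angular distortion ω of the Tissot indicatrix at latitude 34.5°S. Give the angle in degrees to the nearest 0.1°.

14.8°

A cylindrical equal-area projection with standard parallel φ₀ has meridian scale h = cos φ / cos φ₀ and parallel scale k = cos φ₀ / cos φ (so areas are preserved, h·k = 1).
At 34.5°: h = 0.8787, k = 1.138; principal scales a = 1.138, b = 0.8787.
sin(ω/2) = (a − b)/(a + b) = 0.2593/2.017 = 0.1286, so ω = 2 arcsin(0.1286) ≈ 14.8°.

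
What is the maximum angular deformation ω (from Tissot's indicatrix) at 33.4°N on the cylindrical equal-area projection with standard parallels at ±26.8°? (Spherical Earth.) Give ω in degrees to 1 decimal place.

7.7°

Cylindrical equal-area (φ₀ = 26.8°): h = cos φ / cos 26.8° along meridians, k = cos 26.8° / cos φ along parallels; h·k = 1.
At 33.4°: h = 0.9353, k = 1.069; principal scales a = 1.069, b = 0.9353.
sin(ω/2) = (a − b)/(a + b) = 0.1338/2.004 = 0.06677, so ω = 2 arcsin(0.06677) ≈ 7.7°.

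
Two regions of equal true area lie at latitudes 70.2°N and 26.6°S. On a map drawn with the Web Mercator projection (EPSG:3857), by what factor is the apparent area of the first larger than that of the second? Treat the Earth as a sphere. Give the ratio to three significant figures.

6.97

Mercator is conformal with k = sec φ, so areal scale = k² = sec²φ.
At 70.2°: sec²(70.2°) = 1/0.3387² = 8.715.
At 26.6°: sec²(26.6°) = 1/0.8942² = 1.251.
Ratio = 8.715/1.251 = cos²(26.6°)/cos²(70.2°) ≈ 6.97.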